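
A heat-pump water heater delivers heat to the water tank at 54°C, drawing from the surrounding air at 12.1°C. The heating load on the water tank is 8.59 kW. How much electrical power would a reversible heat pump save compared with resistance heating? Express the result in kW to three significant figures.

In absolute terms T_C = 285.25 K and T_H = 327.15 K, so ΔT = 41.90 K.
COP_Carnot = T_H/ΔT = 327.15/41.90 = 7.808.
Resistance heating needs Ẇ_res = Q̇_H = 8.590 kW; the reversible heat pump needs only Ẇ_hp = Q̇_H/COP = 1.100 kW.
Saving = 8.590 − 1.100 = 7.490 kW.

7.49 kW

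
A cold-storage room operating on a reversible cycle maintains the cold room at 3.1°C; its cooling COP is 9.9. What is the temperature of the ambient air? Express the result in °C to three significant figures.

31.0 °C

COP_R = T_C/(T_H − T_C) gives T_H − T_C = T_C/COP.
With T_C = 276.25 K, T_H = 276.25 × (1 + 1/9.9) = 304.15 K.
Converting, 304.15 K = 31.00°C.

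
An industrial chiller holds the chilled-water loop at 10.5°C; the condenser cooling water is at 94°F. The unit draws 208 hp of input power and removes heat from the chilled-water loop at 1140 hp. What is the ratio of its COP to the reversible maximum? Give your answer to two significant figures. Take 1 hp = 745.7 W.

COP_actual = Q̇_C/Ẇ = 1140/208.0 = 5.481.
In absolute terms T_C = 283.65 K and T_H = 307.59 K, so ΔT = 23.94 K.
COP_Carnot = T_C/ΔT = 283.65/23.94 = 11.85.
η_II = COP_actual/COP_Carnot = 5.481/11.85 = 0.4627.

0.46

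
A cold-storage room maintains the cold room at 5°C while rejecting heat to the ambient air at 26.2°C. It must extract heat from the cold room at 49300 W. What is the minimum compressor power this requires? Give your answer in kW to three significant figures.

In absolute terms T_C = 278.15 K and T_H = 299.35 K, so ΔT = 21.20 K.
COP_Carnot = T_C/ΔT = 278.15/21.20 = 13.12.
Ẇ_min = Q̇/COP_Carnot = 49300/13.12 = 3758 W = 3.758 kW.

3.76 kW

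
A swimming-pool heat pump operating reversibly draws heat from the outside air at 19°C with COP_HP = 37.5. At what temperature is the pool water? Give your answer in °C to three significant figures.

COP_HP = T_H/(T_H − T_C) rearranges to T_H = COP·T_C/(COP − 1).
With T_C = 292.15 K, T_H = 37.5 × 292.15/36.50 = 300.15 K.
Converting, 300.15 K = 27.00°C.

27.0 °C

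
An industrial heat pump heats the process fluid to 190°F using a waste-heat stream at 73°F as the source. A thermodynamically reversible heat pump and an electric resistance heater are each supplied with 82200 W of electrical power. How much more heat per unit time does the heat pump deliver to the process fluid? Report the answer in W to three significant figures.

In absolute terms T_C = 295.93 K and T_H = 360.93 K, so ΔT = 65.00 K.
COP_Carnot = T_H/ΔT = 360.93/65.00 = 5.553.
The heat pump delivers Q̇_H = COP × Ẇ = 456400 W; the resistance heater delivers Ẇ = 82200 W.
Extra = (COP − 1)·Ẇ = 374200 W.

374000 W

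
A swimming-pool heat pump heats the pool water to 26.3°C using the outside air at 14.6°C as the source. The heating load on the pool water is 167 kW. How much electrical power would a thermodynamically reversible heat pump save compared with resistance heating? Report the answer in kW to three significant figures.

160 kW

In absolute terms T_C = 287.75 K and T_H = 299.45 K, so ΔT = 11.70 K.
COP_Carnot = T_H/ΔT = 299.45/11.70 = 25.59.
Resistance heating needs Ẇ_res = Q̇_H = 167.0 kW; the reversible heat pump needs only Ẇ_hp = Q̇_H/COP = 6.525 kW.
Saving = 167.0 − 6.525 = 160.5 kW.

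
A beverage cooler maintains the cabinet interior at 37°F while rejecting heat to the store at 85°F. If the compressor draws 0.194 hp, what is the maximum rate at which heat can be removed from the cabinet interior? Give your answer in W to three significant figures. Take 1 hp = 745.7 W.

1500 W

In absolute terms T_C = 275.93 K and T_H = 302.59 K, so ΔT = 26.67 K.
COP_Carnot = T_C/ΔT = 275.93/26.67 = 10.35.
Q̇_max = COP_Carnot × Ẇ = 10.35 × 0.1940 hp = 2.007 hp = 1497 W.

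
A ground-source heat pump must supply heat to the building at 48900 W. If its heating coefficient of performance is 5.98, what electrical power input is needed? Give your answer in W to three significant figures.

8180 W

Ẇ = Q̇_H/COP_HP = 48900/5.98 = 8177 W.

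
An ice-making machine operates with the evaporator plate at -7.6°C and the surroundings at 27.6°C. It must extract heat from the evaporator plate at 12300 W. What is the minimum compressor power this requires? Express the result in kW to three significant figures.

In absolute terms T_C = 265.55 K and T_H = 300.75 K, so ΔT = 35.20 K.
COP_Carnot = T_C/ΔT = 265.55/35.20 = 7.544.
Ẇ_min = Q̇/COP_Carnot = 12300/7.544 = 1630 W = 1.630 kW.

1.63 kW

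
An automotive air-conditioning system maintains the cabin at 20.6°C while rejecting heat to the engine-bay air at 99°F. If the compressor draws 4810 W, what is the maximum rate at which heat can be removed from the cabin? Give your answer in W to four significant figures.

In absolute terms T_C = 293.75 K and T_H = 310.37 K, so ΔT = 16.62 K.
COP_Carnot = T_C/ΔT = 293.75/16.62 = 17.67.
Q̇_max = COP_Carnot × Ẇ = 17.67 × 4810 W = 85000 W.

85000 W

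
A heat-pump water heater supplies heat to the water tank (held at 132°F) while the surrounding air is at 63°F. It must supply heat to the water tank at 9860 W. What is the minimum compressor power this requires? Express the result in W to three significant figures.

In absolute terms T_C = 290.37 K and T_H = 328.71 K, so ΔT = 38.33 K.
COP_Carnot = T_H/ΔT = 328.71/38.33 = 8.575.
Ẇ_min = Q̇/COP_Carnot = 9860/8.575 = 1150 W.

1150 W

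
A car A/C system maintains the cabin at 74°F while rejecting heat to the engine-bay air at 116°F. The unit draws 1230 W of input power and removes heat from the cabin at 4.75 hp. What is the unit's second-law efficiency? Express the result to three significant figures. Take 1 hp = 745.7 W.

0.227

Converting, Q̇_C = 4.750 hp = 3542 W, so COP_actual = Q̇_C/Ẇ = 3542/1230 = 2.880.
In absolute terms T_C = 296.48 K and T_H = 319.82 K, so ΔT = 23.33 K.
COP_Carnot = T_C/ΔT = 296.48/23.33 = 12.71.
η_II = COP_actual/COP_Carnot = 2.880/12.71 = 0.2266.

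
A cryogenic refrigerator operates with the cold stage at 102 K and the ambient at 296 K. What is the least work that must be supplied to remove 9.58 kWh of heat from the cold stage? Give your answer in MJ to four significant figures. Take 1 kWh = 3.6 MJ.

The reservoir spacing is ΔT = 296 − 102 = 194.0 K.
The reversible limit is COP_R = T_C/ΔT = 0.5258, so W_min = Q_C/COP = Q_C·ΔT/T_C.
W_min = 9.580 × 194.0/102.00 = 18.22 kWh = 65.59 MJ.

65.59 MJ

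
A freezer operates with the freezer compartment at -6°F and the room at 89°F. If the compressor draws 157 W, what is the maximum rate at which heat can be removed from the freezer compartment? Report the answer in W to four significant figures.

749.7 W

In absolute terms T_C = 252.04 K and T_H = 304.82 K, so ΔT = 52.78 K.
COP_Carnot = T_C/ΔT = 252.04/52.78 = 4.775.
Q̇_max = COP_Carnot × Ẇ = 4.775 × 157.0 W = 749.7 W.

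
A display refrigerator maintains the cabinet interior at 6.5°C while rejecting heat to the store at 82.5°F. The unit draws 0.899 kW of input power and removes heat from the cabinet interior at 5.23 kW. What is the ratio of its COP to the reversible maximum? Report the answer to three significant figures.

0.448

COP_actual = Q̇_C/Ẇ = 5.230/0.8990 = 5.818.
In absolute terms T_C = 279.65 K and T_H = 301.21 K, so ΔT = 21.56 K.
COP_Carnot = T_C/ΔT = 279.65/21.56 = 12.97.
η_II = COP_actual/COP_Carnot = 5.818/12.97 = 0.4484.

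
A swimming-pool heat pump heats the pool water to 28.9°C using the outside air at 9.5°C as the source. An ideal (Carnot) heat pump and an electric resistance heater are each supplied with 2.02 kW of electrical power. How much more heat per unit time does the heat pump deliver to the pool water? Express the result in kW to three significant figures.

29.4 kW

In absolute terms T_C = 282.65 K and T_H = 302.05 K, so ΔT = 19.40 K.
COP_Carnot = T_H/ΔT = 302.05/19.40 = 15.57.
The heat pump delivers Q̇_H = COP × Ẇ = 31.45 kW; the resistance heater delivers Ẇ = 2.020 kW.
Extra = (COP − 1)·Ẇ = 29.43 kW.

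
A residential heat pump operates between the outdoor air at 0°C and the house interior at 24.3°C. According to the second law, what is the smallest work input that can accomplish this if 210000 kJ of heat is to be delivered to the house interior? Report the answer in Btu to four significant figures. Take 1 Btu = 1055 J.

In absolute terms T_C = 273.15 K and T_H = 297.45 K, so ΔT = 24.30 K.
The reversible limit is COP_HP = T_H/ΔT = 12.24, so W_min = Q_H/COP = Q_H·ΔT/T_H.
W_min = 210000 × 24.30/297.45 = 17160 kJ = 16260 Btu.

16260 Btu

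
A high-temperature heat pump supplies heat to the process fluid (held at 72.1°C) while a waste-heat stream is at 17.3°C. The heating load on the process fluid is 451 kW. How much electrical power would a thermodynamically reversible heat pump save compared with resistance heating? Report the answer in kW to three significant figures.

In absolute terms T_C = 290.45 K and T_H = 345.25 K, so ΔT = 54.80 K.
COP_Carnot = T_H/ΔT = 345.25/54.80 = 6.300.
Resistance heating needs Ẇ_res = Q̇_H = 451.0 kW; the reversible heat pump needs only Ẇ_hp = Q̇_H/COP = 71.59 kW.
Saving = 451.0 − 71.59 = 379.4 kW.

379 kW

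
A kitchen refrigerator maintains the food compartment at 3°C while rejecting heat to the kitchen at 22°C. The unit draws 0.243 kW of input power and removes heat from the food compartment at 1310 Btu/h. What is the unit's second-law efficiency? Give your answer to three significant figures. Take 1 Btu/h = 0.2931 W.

0.109

Converting, Q̇_C = 1310 Btu/h = 0.3840 kW, so COP_actual = Q̇_C/Ẇ = 0.3840/0.2430 = 1.580.
In absolute terms T_C = 276.15 K and T_H = 295.15 K, so ΔT = 19.00 K.
COP_Carnot = T_C/ΔT = 276.15/19.00 = 14.53.
η_II = COP_actual/COP_Carnot = 1.580/14.53 = 0.1087.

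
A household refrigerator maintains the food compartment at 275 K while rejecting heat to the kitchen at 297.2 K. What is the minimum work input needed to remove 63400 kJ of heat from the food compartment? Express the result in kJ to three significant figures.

5120 kJ

The reservoir spacing is ΔT = 297.2 − 275 = 22.20 K.
The reversible limit is COP_R = T_C/ΔT = 12.39, so W_min = Q_C/COP = Q_C·ΔT/T_C.
W_min = 63400 × 22.20/275.00 = 5118 kJ.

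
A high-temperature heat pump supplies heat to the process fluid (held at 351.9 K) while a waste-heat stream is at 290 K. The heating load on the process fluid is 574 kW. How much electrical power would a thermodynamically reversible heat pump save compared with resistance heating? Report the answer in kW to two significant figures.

The reservoir spacing is ΔT = 351.9 − 290 = 61.90 K.
COP_Carnot = T_H/ΔT = 351.90/61.90 = 5.685.
Resistance heating needs Ẇ_res = Q̇_H = 574.0 kW; the reversible heat pump needs only Ẇ_hp = Q̇_H/COP = 101.0 kW.
Saving = 574.0 − 101.0 = 473.0 kW.

470 kW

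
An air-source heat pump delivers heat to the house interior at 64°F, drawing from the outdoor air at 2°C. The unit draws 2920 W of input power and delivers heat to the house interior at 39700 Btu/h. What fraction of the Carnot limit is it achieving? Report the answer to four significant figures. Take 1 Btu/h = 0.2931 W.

0.2161

Converting, Q̇_H = 39700 Btu/h = 11640 W, so COP_actual = Q̇_H/Ẇ = 11640/2920 = 3.985.
In absolute terms T_C = 275.15 K and T_H = 290.93 K, so ΔT = 15.78 K.
COP_Carnot = T_H/ΔT = 290.93/15.78 = 18.44.
η_II = COP_actual/COP_Carnot = 3.985/18.44 = 0.2161.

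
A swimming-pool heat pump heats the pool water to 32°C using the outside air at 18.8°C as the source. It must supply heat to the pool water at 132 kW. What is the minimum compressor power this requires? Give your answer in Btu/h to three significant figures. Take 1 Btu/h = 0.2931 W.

19500 Btu/h

In absolute terms T_C = 291.95 K and T_H = 305.15 K, so ΔT = 13.20 K.
COP_Carnot = T_H/ΔT = 305.15/13.20 = 23.12.
Ẇ_min = Q̇/COP_Carnot = 132.0/23.12 = 5.710 kW = 19480 Btu/h.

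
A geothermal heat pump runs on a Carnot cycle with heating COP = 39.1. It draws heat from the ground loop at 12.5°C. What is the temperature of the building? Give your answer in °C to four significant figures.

20.00 °C

COP_HP = T_H/(T_H − T_C) rearranges to T_H = COP·T_C/(COP − 1).
With T_C = 285.65 K, T_H = 39.1 × 285.65/38.10 = 293.15 K.
Converting, 293.15 K = 20.00°C.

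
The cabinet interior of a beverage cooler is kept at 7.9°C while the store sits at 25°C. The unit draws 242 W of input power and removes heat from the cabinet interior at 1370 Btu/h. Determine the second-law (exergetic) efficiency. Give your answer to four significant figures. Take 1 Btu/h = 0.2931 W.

0.1010

Converting, Q̇_C = 1370 Btu/h = 401.5 W, so COP_actual = Q̇_C/Ẇ = 401.5/242.0 = 1.659.
In absolute terms T_C = 281.05 K and T_H = 298.15 K, so ΔT = 17.10 K.
COP_Carnot = T_C/ΔT = 281.05/17.10 = 16.44.
η_II = COP_actual/COP_Carnot = 1.659/16.44 = 0.1010.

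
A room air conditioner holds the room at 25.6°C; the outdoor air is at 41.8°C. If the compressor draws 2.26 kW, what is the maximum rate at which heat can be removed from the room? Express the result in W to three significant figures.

In absolute terms T_C = 298.75 K and T_H = 314.95 K, so ΔT = 16.20 K.
COP_Carnot = T_C/ΔT = 298.75/16.20 = 18.44.
Q̇_max = COP_Carnot × Ẇ = 18.44 × 2.260 kW = 41.68 kW = 41680 W.

41700 W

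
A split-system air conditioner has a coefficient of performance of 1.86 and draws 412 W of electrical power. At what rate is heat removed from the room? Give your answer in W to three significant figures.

766 W

Q̇_C = COP × Ẇ = 1.86 × 412.0 = 766.3 W.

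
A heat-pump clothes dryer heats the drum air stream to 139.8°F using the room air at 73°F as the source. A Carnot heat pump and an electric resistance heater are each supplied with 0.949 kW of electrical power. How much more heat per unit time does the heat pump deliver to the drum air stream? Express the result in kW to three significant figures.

In absolute terms T_C = 295.93 K and T_H = 333.04 K, so ΔT = 37.11 K.
COP_Carnot = T_H/ΔT = 333.04/37.11 = 8.974.
The heat pump delivers Q̇_H = COP × Ẇ = 8.516 kW; the resistance heater delivers Ẇ = 0.9490 kW.
Extra = (COP − 1)·Ẇ = 7.567 kW.

7.57 kW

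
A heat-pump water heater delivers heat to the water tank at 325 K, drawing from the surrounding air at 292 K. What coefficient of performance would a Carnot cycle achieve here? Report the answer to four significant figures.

The reservoir spacing is ΔT = 325 − 292 = 33.00 K.
For a reversible cycle, COP_Carnot = T_H/ΔT = 325.00/33.00 = 9.848.

9.848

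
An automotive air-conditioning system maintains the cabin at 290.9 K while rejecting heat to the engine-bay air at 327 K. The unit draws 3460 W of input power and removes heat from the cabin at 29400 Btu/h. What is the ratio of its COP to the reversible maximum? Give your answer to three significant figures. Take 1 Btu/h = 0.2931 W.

0.309

Converting, Q̇_C = 29400 Btu/h = 8617 W, so COP_actual = Q̇_C/Ẇ = 8617/3460 = 2.491.
The reservoir spacing is ΔT = 327 − 290.9 = 36.10 K.
COP_Carnot = T_C/ΔT = 290.90/36.10 = 8.058.
η_II = COP_actual/COP_Carnot = 2.491/8.058 = 0.3091.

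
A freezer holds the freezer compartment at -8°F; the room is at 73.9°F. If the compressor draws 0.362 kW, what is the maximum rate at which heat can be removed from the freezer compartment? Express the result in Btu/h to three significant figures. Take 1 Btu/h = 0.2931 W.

In absolute terms T_C = 250.93 K and T_H = 296.43 K, so ΔT = 45.50 K.
COP_Carnot = T_C/ΔT = 250.93/45.50 = 5.515.
Q̇_max = COP_Carnot × Ẇ = 5.515 × 0.3620 kW = 1.996 kW = 6811 Btu/h.

6810 Btu/h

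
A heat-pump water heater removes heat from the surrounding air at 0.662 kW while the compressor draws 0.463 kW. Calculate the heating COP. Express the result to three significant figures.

The first law gives Q̇_H = Q̇_C + Ẇ, so the three rates are Q̇_C = 0.6620, Q̇_H = 1.125, Ẇ = 0.4630 kW.
COP_HP = Q̇_H/Ẇ = 1.125/0.4630 = 2.430.

2.43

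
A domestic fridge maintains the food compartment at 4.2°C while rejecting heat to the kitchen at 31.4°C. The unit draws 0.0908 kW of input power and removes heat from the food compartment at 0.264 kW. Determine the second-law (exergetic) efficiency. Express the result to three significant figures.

0.285

COP_actual = Q̇_C/Ẇ = 0.2640/0.09080 = 2.907.
In absolute terms T_C = 277.35 K and T_H = 304.55 K, so ΔT = 27.20 K.
COP_Carnot = T_C/ΔT = 277.35/27.20 = 10.20.
η_II = COP_actual/COP_Carnot = 2.907/10.20 = 0.2851.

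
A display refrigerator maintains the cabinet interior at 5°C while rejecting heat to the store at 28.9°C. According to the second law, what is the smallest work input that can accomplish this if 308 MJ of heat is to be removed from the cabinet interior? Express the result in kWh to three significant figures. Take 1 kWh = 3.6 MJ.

In absolute terms T_C = 278.15 K and T_H = 302.05 K, so ΔT = 23.90 K.
The reversible limit is COP_R = T_C/ΔT = 11.64, so W_min = Q_C/COP = Q_C·ΔT/T_C.
W_min = 308.0 × 23.90/278.15 = 26.46 MJ = 7.351 kWh.

7.35 kWh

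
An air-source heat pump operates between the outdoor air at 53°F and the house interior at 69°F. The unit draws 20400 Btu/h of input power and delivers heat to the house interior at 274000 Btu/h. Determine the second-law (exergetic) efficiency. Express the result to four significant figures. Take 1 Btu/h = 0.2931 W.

COP_actual = Q̇_H/Ẇ = 274000/20400 = 13.43.
In absolute terms T_C = 284.82 K and T_H = 293.71 K, so ΔT = 8.889 K.
COP_Carnot = T_H/ΔT = 293.71/8.889 = 33.04.
η_II = COP_actual/COP_Carnot = 13.43/33.04 = 0.4065.

0.4065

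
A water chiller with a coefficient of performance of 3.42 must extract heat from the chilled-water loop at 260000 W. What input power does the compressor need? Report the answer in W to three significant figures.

Ẇ = Q̇_C/COP = 260000/3.42 = 76020 W.

76000 W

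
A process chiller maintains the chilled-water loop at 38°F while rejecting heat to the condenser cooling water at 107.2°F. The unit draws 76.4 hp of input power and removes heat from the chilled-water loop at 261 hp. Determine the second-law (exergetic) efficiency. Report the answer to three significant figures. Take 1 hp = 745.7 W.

0.475

COP_actual = Q̇_C/Ẇ = 261.0/76.40 = 3.416.
In absolute terms T_C = 276.48 K and T_H = 314.93 K, so ΔT = 38.44 K.
COP_Carnot = T_C/ΔT = 276.48/38.44 = 7.192.
η_II = COP_actual/COP_Carnot = 3.416/7.192 = 0.4750.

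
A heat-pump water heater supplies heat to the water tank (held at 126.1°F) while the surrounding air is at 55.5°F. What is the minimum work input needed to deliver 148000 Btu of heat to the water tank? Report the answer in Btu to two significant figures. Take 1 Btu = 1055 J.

18000 Btu

In absolute terms T_C = 286.21 K and T_H = 325.43 K, so ΔT = 39.22 K.
The reversible limit is COP_HP = T_H/ΔT = 8.297, so W_min = Q_H/COP = Q_H·ΔT/T_H.
W_min = 148000 × 39.22/325.43 = 17840 Btu.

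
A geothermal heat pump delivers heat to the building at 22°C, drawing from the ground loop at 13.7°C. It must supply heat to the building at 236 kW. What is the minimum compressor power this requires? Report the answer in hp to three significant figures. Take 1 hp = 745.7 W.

In absolute terms T_C = 286.85 K and T_H = 295.15 K, so ΔT = 8.300 K.
COP_Carnot = T_H/ΔT = 295.15/8.300 = 35.56.
Ẇ_min = Q̇/COP_Carnot = 236.0/35.56 = 6.637 kW = 8.900 hp.

8.90 hp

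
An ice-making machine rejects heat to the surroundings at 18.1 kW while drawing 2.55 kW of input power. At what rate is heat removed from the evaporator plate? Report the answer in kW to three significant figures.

For a cyclic device the first law requires Q̇_H = Q̇_C + Ẇ.
Q̇_C = Q̇_H − Ẇ = 15.55 kW.

15.6 kW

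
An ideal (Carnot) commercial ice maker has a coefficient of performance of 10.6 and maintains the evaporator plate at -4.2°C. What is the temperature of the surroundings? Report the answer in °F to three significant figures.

COP_R = T_C/(T_H − T_C) gives T_H − T_C = T_C/COP.
With T_C = 268.95 K, T_H = 268.95 × (1 + 1/10.6) = 294.32 K.
Converting, 294.32 K = 70.11°F.

70.1 °F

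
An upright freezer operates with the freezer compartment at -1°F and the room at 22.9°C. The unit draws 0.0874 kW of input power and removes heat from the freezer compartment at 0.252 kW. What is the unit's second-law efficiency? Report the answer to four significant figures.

COP_actual = Q̇_C/Ẇ = 0.2520/0.08740 = 2.883.
In absolute terms T_C = 254.82 K and T_H = 296.05 K, so ΔT = 41.23 K.
COP_Carnot = T_C/ΔT = 254.82/41.23 = 6.180.
η_II = COP_actual/COP_Carnot = 2.883/6.180 = 0.4666.

0.4666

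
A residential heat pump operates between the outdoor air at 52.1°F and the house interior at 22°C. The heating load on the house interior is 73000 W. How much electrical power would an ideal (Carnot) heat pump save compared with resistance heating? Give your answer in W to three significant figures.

In absolute terms T_C = 284.32 K and T_H = 295.15 K, so ΔT = 10.83 K.
COP_Carnot = T_H/ΔT = 295.15/10.83 = 27.24.
Resistance heating needs Ẇ_res = Q̇_H = 73000 W; the reversible heat pump needs only Ẇ_hp = Q̇_H/COP = 2679 W.
Saving = 73000 − 2679 = 70320 W.

70300 W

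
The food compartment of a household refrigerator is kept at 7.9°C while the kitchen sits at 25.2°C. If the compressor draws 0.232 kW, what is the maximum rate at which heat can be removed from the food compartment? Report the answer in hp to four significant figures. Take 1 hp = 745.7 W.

5.054 hp

In absolute terms T_C = 281.05 K and T_H = 298.35 K, so ΔT = 17.30 K.
COP_Carnot = T_C/ΔT = 281.05/17.30 = 16.25.
Q̇_max = COP_Carnot × Ẇ = 16.25 × 0.2320 kW = 3.769 kW = 5.054 hp.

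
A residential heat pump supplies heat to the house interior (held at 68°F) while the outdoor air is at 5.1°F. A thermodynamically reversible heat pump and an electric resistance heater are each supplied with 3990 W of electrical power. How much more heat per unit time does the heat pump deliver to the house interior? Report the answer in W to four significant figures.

In absolute terms T_C = 258.21 K and T_H = 293.15 K, so ΔT = 34.94 K.
COP_Carnot = T_H/ΔT = 293.15/34.94 = 8.389.
The heat pump delivers Q̇_H = COP × Ẇ = 33470 W; the resistance heater delivers Ẇ = 3990 W.
Extra = (COP − 1)·Ẇ = 29480 W.

29480 W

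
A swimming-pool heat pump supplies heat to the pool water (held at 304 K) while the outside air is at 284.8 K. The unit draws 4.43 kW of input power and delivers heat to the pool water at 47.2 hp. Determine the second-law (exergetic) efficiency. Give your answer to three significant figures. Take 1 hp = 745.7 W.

0.502

Converting, Q̇_H = 47.20 hp = 35.20 kW, so COP_actual = Q̇_H/Ẇ = 35.20/4.430 = 7.945.
The reservoir spacing is ΔT = 304 − 284.8 = 19.20 K.
COP_Carnot = T_H/ΔT = 304.00/19.20 = 15.83.
η_II = COP_actual/COP_Carnot = 7.945/15.83 = 0.5018.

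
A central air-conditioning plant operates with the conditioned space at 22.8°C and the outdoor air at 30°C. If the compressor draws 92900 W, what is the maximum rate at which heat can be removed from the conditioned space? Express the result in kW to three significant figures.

3820 kW

In absolute terms T_C = 295.95 K and T_H = 303.15 K, so ΔT = 7.200 K.
COP_Carnot = T_C/ΔT = 295.95/7.200 = 41.10.
Q̇_max = COP_Carnot × Ẇ = 41.10 × 92900 W = 3819000 W = 3819 kW.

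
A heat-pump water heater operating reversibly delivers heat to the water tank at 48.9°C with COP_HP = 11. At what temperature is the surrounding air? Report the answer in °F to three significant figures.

COP_HP = T_H/(T_H − T_C) gives T_H − T_C = T_H/COP.
With T_H = 322.05 K, T_C = 322.05 × (1 − 1/11) = 292.77 K.
Converting, 292.77 K = 67.32°F.

67.3 °F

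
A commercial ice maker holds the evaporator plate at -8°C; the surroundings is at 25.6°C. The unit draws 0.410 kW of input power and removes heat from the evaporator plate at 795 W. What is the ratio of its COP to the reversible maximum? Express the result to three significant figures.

0.246

Converting, Q̇_C = 795.0 W = 0.7950 kW, so COP_actual = Q̇_C/Ẇ = 0.7950/0.4100 = 1.939.
In absolute terms T_C = 265.15 K and T_H = 298.75 K, so ΔT = 33.60 K.
COP_Carnot = T_C/ΔT = 265.15/33.60 = 7.891.
η_II = COP_actual/COP_Carnot = 1.939/7.891 = 0.2457.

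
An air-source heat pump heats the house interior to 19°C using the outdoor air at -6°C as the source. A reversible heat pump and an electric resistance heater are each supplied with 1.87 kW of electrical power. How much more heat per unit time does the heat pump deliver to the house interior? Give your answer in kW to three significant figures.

20.0 kW

In absolute terms T_C = 267.15 K and T_H = 292.15 K, so ΔT = 25.00 K.
COP_Carnot = T_H/ΔT = 292.15/25.00 = 11.69.
The heat pump delivers Q̇_H = COP × Ẇ = 21.85 kW; the resistance heater delivers Ẇ = 1.870 kW.
Extra = (COP − 1)·Ẇ = 19.98 kW.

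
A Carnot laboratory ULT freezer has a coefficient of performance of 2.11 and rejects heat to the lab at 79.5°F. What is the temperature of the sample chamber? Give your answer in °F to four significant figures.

For a Carnot refrigerator COP_R = T_C/(T_H − T_C), so T_C = COP·T_H/(1 + COP).
With T_H = 299.54 K, T_C = 2.11 × 299.54/3.110 = 203.22 K.
Converting, 203.22 K = -93.87°F.

-93.87 °F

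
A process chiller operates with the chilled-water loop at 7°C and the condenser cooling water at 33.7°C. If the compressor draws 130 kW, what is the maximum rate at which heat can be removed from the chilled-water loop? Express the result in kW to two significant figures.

1400 kW

In absolute terms T_C = 280.15 K and T_H = 306.85 K, so ΔT = 26.70 K.
COP_Carnot = T_C/ΔT = 280.15/26.70 = 10.49.
Q̇_max = COP_Carnot × Ẇ = 10.49 × 130.0 kW = 1364 kW.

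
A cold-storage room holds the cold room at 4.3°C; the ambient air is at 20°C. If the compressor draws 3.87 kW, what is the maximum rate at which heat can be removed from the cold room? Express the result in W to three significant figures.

In absolute terms T_C = 277.45 K and T_H = 293.15 K, so ΔT = 15.70 K.
COP_Carnot = T_C/ΔT = 277.45/15.70 = 17.67.
Q̇_max = COP_Carnot × Ẇ = 17.67 × 3.870 kW = 68.39 kW = 68390 W.

68400 W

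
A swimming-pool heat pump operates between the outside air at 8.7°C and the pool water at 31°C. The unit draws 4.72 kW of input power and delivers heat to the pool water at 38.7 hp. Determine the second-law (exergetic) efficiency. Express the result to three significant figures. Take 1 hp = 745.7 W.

Converting, Q̇_H = 38.70 hp = 28.86 kW, so COP_actual = Q̇_H/Ẇ = 28.86/4.720 = 6.114.
In absolute terms T_C = 281.85 K and T_H = 304.15 K, so ΔT = 22.30 K.
COP_Carnot = T_H/ΔT = 304.15/22.30 = 13.64.
η_II = COP_actual/COP_Carnot = 6.114/13.64 = 0.4483.

0.448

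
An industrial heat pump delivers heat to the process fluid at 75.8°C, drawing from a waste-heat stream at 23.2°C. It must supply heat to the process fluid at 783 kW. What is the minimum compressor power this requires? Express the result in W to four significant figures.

118000 W

In absolute terms T_C = 296.35 K and T_H = 348.95 K, so ΔT = 52.60 K.
COP_Carnot = T_H/ΔT = 348.95/52.60 = 6.634.
Ẇ_min = Q̇/COP_Carnot = 783.0/6.634 = 118.0 kW = 118000 W.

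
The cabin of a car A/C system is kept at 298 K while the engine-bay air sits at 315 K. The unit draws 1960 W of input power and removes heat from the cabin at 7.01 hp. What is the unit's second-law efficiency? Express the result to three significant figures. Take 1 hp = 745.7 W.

0.152

Converting, Q̇_C = 7.010 hp = 5227 W, so COP_actual = Q̇_C/Ẇ = 5227/1960 = 2.667.
The reservoir spacing is ΔT = 315 − 298 = 17.00 K.
COP_Carnot = T_C/ΔT = 298.00/17.00 = 17.53.
η_II = COP_actual/COP_Carnot = 2.667/17.53 = 0.1521.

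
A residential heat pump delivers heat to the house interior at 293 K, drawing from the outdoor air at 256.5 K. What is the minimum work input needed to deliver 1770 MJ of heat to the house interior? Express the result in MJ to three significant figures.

220 MJ

The reservoir spacing is ΔT = 293 − 256.5 = 36.50 K.
The reversible limit is COP_HP = T_H/ΔT = 8.027, so W_min = Q_H/COP = Q_H·ΔT/T_H.
W_min = 1770 × 36.50/293.00 = 220.5 MJ.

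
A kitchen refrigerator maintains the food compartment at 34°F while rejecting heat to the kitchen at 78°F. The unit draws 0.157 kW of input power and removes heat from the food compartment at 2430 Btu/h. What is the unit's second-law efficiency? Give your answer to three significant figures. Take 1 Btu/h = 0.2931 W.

0.404

Converting, Q̇_C = 2430 Btu/h = 0.7122 kW, so COP_actual = Q̇_C/Ẇ = 0.7122/0.1570 = 4.537.
In absolute terms T_C = 274.26 K and T_H = 298.71 K, so ΔT = 24.44 K.
COP_Carnot = T_C/ΔT = 274.26/24.44 = 11.22.
η_II = COP_actual/COP_Carnot = 4.537/11.22 = 0.4043.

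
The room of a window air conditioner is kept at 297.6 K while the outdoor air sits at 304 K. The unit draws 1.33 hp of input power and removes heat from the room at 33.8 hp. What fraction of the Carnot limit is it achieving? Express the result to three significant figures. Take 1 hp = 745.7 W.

0.547

COP_actual = Q̇_C/Ẇ = 33.80/1.330 = 25.41.
The reservoir spacing is ΔT = 304 − 297.6 = 6.400 K.
COP_Carnot = T_C/ΔT = 297.60/6.400 = 46.50.
η_II = COP_actual/COP_Carnot = 25.41/46.50 = 0.5465.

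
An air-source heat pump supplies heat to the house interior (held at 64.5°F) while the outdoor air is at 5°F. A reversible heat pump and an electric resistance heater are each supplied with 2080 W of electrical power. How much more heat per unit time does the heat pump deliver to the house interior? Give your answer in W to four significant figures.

In absolute terms T_C = 258.15 K and T_H = 291.21 K, so ΔT = 33.06 K.
COP_Carnot = T_H/ΔT = 291.21/33.06 = 8.810.
The heat pump delivers Q̇_H = COP × Ẇ = 18320 W; the resistance heater delivers Ẇ = 2080 W.
Extra = (COP − 1)·Ẇ = 16240 W.

16240 W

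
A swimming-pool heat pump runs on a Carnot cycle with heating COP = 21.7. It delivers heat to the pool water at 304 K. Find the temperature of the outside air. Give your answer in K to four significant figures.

COP_HP = T_H/(T_H − T_C) gives T_H − T_C = T_H/COP.
With T_H = 304.00 K, T_C = 304.00 × (1 − 1/21.7) = 289.99 K.

290.0 K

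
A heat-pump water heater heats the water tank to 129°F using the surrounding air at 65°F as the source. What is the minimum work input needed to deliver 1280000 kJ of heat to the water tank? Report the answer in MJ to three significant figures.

139 MJ

In absolute terms T_C = 291.48 K and T_H = 327.04 K, so ΔT = 35.56 K.
The reversible limit is COP_HP = T_H/ΔT = 9.198, so W_min = Q_H/COP = Q_H·ΔT/T_H.
W_min = 1280000 × 35.56/327.04 = 139200 kJ = 139.2 MJ.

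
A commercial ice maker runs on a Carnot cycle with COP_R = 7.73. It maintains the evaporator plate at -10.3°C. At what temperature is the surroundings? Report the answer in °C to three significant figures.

23.7 °C

COP_R = T_C/(T_H − T_C) gives T_H − T_C = T_C/COP.
With T_C = 262.85 K, T_H = 262.85 × (1 + 1/7.73) = 296.85 K.
Converting, 296.85 K = 23.70°C.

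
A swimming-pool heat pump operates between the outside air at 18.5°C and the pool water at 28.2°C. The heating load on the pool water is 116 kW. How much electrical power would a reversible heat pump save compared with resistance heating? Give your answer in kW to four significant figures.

112.3 kW

In absolute terms T_C = 291.65 K and T_H = 301.35 K, so ΔT = 9.700 K.
COP_Carnot = T_H/ΔT = 301.35/9.700 = 31.07.
Resistance heating needs Ẇ_res = Q̇_H = 116.0 kW; the reversible heat pump needs only Ẇ_hp = Q̇_H/COP = 3.734 kW.
Saving = 116.0 − 3.734 = 112.3 kW.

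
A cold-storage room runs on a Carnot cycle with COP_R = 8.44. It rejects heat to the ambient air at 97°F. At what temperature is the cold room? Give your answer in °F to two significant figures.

38 °F

For a Carnot refrigerator COP_R = T_C/(T_H − T_C), so T_C = COP·T_H/(1 + COP).
With T_H = 309.26 K, T_C = 8.44 × 309.26/9.440 = 276.50 K.
Converting, 276.50 K = 38.03°F.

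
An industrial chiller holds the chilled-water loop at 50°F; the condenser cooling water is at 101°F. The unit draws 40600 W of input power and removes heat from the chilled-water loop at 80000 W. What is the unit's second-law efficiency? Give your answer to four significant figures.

COP_actual = Q̇_C/Ẇ = 80000/40600 = 1.970.
In absolute terms T_C = 283.15 K and T_H = 311.48 K, so ΔT = 28.33 K.
COP_Carnot = T_C/ΔT = 283.15/28.33 = 9.994.
η_II = COP_actual/COP_Carnot = 1.970/9.994 = 0.1972.

0.1972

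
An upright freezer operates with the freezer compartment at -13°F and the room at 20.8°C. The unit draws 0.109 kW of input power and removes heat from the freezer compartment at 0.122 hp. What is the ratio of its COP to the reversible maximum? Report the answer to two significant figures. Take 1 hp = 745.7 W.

Converting, Q̇_C = 0.1220 hp = 0.09098 kW, so COP_actual = Q̇_C/Ẇ = 0.09098/0.1090 = 0.8346.
In absolute terms T_C = 248.15 K and T_H = 293.95 K, so ΔT = 45.80 K.
COP_Carnot = T_C/ΔT = 248.15/45.80 = 5.418.
η_II = COP_actual/COP_Carnot = 0.8346/5.418 = 0.1540.

0.15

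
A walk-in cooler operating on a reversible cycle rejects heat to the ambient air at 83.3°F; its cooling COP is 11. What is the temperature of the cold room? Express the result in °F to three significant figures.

For a Carnot refrigerator COP_R = T_C/(T_H − T_C), so T_C = COP·T_H/(1 + COP).
With T_H = 301.65 K, T_C = 11 × 301.65/12.00 = 276.51 K.
Converting, 276.51 K = 38.05°F.

38.1 °F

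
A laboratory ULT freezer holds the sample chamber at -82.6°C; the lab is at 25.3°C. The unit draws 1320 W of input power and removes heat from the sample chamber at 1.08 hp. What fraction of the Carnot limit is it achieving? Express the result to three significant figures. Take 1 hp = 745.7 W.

Converting, Q̇_C = 1.080 hp = 805.4 W, so COP_actual = Q̇_C/Ẇ = 805.4/1320 = 0.6101.
In absolute terms T_C = 190.55 K and T_H = 298.45 K, so ΔT = 107.9 K.
COP_Carnot = T_C/ΔT = 190.55/107.9 = 1.766.
η_II = COP_actual/COP_Carnot = 0.6101/1.766 = 0.3455.

0.345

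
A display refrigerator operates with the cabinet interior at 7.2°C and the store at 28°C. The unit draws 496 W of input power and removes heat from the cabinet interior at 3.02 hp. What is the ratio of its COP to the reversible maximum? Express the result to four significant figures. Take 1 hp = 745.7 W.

Converting, Q̇_C = 3.020 hp = 2252 W, so COP_actual = Q̇_C/Ẇ = 2252/496.0 = 4.540.
In absolute terms T_C = 280.35 K and T_H = 301.15 K, so ΔT = 20.80 K.
COP_Carnot = T_C/ΔT = 280.35/20.80 = 13.48.
η_II = COP_actual/COP_Carnot = 4.540/13.48 = 0.3369.

0.3369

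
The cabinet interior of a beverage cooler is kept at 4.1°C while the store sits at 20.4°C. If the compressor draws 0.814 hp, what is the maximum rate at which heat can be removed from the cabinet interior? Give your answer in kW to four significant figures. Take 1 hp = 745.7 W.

10.32 kW

In absolute terms T_C = 277.25 K and T_H = 293.55 K, so ΔT = 16.30 K.
COP_Carnot = T_C/ΔT = 277.25/16.30 = 17.01.
Q̇_max = COP_Carnot × Ẇ = 17.01 × 0.8140 hp = 13.85 hp = 10.32 kW.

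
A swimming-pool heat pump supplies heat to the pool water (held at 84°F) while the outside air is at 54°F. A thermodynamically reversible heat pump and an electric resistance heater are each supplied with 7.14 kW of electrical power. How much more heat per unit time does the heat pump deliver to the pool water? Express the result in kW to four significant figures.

122.3 kW

In absolute terms T_C = 285.37 K and T_H = 302.04 K, so ΔT = 16.67 K.
COP_Carnot = T_H/ΔT = 302.04/16.67 = 18.12.
The heat pump delivers Q̇_H = COP × Ẇ = 129.4 kW; the resistance heater delivers Ẇ = 7.140 kW.
Extra = (COP − 1)·Ẇ = 122.3 kW.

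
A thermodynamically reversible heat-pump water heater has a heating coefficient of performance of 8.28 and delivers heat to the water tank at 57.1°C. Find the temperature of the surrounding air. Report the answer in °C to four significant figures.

17.21 °C

COP_HP = T_H/(T_H − T_C) gives T_H − T_C = T_H/COP.
With T_H = 330.25 K, T_C = 330.25 × (1 − 1/8.28) = 290.36 K.
Converting, 290.36 K = 17.21°C.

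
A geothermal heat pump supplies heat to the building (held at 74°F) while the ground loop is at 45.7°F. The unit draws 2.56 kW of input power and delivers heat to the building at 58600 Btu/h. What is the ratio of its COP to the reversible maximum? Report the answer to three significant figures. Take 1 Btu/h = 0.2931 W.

0.356

Converting, Q̇_H = 58600 Btu/h = 17.18 kW, so COP_actual = Q̇_H/Ẇ = 17.18/2.560 = 6.709.
In absolute terms T_C = 280.76 K and T_H = 296.48 K, so ΔT = 15.72 K.
COP_Carnot = T_H/ΔT = 296.48/15.72 = 18.86.
η_II = COP_actual/COP_Carnot = 6.709/18.86 = 0.3558.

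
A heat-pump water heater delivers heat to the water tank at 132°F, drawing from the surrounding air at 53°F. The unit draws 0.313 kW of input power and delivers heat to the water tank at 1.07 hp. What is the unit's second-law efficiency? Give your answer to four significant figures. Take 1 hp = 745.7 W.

Converting, Q̇_H = 1.070 hp = 0.7979 kW, so COP_actual = Q̇_H/Ẇ = 0.7979/0.3130 = 2.549.
In absolute terms T_C = 284.82 K and T_H = 328.71 K, so ΔT = 43.89 K.
COP_Carnot = T_H/ΔT = 328.71/43.89 = 7.489.
η_II = COP_actual/COP_Carnot = 2.549/7.489 = 0.3404.

0.3404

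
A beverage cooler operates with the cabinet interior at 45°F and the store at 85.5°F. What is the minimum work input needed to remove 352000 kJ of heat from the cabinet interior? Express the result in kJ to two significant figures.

In absolute terms T_C = 280.37 K and T_H = 302.87 K, so ΔT = 22.50 K.
The reversible limit is COP_R = T_C/ΔT = 12.46, so W_min = Q_C/COP = Q_C·ΔT/T_C.
W_min = 352000 × 22.50/280.37 = 28250 kJ.

28000 kJ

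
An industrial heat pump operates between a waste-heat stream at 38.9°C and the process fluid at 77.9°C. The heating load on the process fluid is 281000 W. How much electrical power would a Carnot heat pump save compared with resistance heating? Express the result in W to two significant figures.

250000 W

In absolute terms T_C = 312.05 K and T_H = 351.05 K, so ΔT = 39.00 K.
COP_Carnot = T_H/ΔT = 351.05/39.00 = 9.001.
Resistance heating needs Ẇ_res = Q̇_H = 281000 W; the reversible heat pump needs only Ẇ_hp = Q̇_H/COP = 31220 W.
Saving = 281000 − 31220 = 249800 W.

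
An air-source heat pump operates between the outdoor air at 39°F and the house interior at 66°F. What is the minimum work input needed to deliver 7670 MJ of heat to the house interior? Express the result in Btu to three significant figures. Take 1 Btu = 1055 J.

In absolute terms T_C = 277.04 K and T_H = 292.04 K, so ΔT = 15.00 K.
The reversible limit is COP_HP = T_H/ΔT = 19.47, so W_min = Q_H/COP = Q_H·ΔT/T_H.
W_min = 7670 × 15.00/292.04 = 394.0 MJ = 373400 Btu.

373000 Btu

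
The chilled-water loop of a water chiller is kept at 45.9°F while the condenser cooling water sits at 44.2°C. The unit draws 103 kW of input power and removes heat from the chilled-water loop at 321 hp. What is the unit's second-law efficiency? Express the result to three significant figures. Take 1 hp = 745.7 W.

Converting, Q̇_C = 321.0 hp = 239.4 kW, so COP_actual = Q̇_C/Ẇ = 239.4/103.0 = 2.324.
In absolute terms T_C = 280.87 K and T_H = 317.35 K, so ΔT = 36.48 K.
COP_Carnot = T_C/ΔT = 280.87/36.48 = 7.700.
η_II = COP_actual/COP_Carnot = 2.324/7.700 = 0.3018.

0.302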